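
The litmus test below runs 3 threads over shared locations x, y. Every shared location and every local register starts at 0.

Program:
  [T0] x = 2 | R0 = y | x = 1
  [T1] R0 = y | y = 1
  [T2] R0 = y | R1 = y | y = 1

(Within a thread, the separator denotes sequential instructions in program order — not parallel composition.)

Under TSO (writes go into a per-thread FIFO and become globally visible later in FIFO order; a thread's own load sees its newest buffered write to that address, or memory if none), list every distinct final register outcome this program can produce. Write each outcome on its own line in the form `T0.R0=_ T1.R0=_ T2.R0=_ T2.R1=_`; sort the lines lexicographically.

outcome vector order: (T0.R0,T1.R0,T2.R0,T2.R1)
|TSO outcomes| = 8

T0.R0=0 T1.R0=0 T2.R0=0 T2.R1=0
T0.R0=0 T1.R0=0 T2.R0=0 T2.R1=1
T0.R0=0 T1.R0=0 T2.R0=1 T2.R1=1
T0.R0=0 T1.R0=1 T2.R0=0 T2.R1=0
T0.R0=1 T1.R0=0 T2.R0=0 T2.R1=0
T0.R0=1 T1.R0=0 T2.R0=0 T2.R1=1
T0.R0=1 T1.R0=0 T2.R0=1 T2.R1=1
T0.R0=1 T1.R0=1 T2.R0=0 T2.R1=0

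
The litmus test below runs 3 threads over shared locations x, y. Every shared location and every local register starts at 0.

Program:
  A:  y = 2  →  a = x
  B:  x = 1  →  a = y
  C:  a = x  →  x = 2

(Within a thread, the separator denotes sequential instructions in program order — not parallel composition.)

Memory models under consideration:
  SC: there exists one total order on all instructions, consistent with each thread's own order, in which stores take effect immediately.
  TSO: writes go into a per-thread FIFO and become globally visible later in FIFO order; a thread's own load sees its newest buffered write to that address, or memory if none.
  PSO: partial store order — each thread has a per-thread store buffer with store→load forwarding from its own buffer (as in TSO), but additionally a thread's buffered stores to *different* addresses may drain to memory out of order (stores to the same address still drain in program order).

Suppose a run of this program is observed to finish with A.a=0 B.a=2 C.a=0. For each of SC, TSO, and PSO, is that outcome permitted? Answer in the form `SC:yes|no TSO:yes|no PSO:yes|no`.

outcome vector order: (A.a,B.a,C.a)
SC (10): 020 021 100 101 120 121 200 201 220 221
TSO (12): 000 001 020 021 100 101 120 121 200 201 220 221
PSO (12): 000 001 020 021 100 101 120 121 200 201 220 221
target 020 ∈ {SC,TSO,PSO}

SC:yes TSO:yes PSO:yes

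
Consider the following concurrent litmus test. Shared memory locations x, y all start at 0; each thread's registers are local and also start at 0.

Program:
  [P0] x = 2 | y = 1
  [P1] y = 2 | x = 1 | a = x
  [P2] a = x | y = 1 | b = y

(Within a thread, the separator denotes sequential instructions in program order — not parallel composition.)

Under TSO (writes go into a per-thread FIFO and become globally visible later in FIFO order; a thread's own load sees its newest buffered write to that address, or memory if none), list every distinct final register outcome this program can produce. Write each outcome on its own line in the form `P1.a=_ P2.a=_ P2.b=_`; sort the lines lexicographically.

P1.a=1 P2.a=0 P2.b=1
P1.a=1 P2.a=0 P2.b=2
P1.a=1 P2.a=1 P2.b=1
P1.a=1 P2.a=2 P2.b=1
P1.a=1 P2.a=2 P2.b=2
P1.a=2 P2.a=0 P2.b=1
P1.a=2 P2.a=0 P2.b=2
P1.a=2 P2.a=1 P2.b=1
P1.a=2 P2.a=2 P2.b=1

outcome vector order: (P1.a,P2.a,P2.b)
|TSO outcomes| = 9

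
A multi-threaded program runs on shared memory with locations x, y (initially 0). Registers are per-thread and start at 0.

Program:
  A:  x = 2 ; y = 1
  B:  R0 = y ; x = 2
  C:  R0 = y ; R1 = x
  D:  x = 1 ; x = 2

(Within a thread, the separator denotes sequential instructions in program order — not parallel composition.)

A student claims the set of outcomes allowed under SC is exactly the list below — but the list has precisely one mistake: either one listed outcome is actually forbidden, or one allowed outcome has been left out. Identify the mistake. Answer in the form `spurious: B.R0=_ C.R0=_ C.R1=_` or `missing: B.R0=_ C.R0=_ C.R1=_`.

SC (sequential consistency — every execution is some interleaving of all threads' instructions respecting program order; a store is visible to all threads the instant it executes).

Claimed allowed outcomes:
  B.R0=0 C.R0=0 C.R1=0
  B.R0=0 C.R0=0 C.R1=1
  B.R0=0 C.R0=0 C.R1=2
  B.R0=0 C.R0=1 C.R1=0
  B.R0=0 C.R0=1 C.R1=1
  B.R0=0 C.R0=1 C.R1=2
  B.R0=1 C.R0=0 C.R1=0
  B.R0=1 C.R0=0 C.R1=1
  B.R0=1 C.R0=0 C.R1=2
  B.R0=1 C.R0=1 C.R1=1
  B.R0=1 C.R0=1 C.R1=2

spurious: B.R0=0 C.R0=1 C.R1=0

outcome vector order: (B.R0,C.R0,C.R1)
SC: 10 outcomes — {000, 001, 002, 011, 012, 100, 101, 102, 111, 112}
claimed∖SC = {010}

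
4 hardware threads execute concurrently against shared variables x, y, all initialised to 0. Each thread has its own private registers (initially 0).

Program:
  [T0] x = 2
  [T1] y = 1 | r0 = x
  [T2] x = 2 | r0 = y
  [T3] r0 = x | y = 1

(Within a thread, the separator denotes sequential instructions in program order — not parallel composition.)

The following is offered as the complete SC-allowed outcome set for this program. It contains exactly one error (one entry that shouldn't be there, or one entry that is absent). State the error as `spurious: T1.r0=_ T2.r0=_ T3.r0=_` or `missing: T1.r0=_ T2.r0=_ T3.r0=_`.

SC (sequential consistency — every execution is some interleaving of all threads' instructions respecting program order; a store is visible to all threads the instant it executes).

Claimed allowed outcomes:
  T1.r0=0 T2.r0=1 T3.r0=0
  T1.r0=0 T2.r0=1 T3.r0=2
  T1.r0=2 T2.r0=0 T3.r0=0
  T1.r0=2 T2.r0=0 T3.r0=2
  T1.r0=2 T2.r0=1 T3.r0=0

outcome vector order: (T1.r0,T2.r0,T3.r0)
under SC → 0/1/0 0/1/2 2/0/0 2/0/2 2/1/0 2/1/2
SC∖claimed = {2/1/2}

missing: T1.r0=2 T2.r0=1 T3.r0=2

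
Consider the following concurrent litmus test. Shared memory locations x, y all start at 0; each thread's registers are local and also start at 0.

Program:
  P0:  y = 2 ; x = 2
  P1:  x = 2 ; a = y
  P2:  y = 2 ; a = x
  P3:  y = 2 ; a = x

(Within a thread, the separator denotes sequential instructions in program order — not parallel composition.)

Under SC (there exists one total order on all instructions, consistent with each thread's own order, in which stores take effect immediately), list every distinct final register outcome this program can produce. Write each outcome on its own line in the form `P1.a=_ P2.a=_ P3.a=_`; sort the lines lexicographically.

outcome vector order: (P1.a,P2.a,P3.a)
|SC outcomes| = 5

P1.a=0 P2.a=2 P3.a=2
P1.a=2 P2.a=0 P3.a=0
P1.a=2 P2.a=0 P3.a=2
P1.a=2 P2.a=2 P3.a=0
P1.a=2 P2.a=2 P3.a=2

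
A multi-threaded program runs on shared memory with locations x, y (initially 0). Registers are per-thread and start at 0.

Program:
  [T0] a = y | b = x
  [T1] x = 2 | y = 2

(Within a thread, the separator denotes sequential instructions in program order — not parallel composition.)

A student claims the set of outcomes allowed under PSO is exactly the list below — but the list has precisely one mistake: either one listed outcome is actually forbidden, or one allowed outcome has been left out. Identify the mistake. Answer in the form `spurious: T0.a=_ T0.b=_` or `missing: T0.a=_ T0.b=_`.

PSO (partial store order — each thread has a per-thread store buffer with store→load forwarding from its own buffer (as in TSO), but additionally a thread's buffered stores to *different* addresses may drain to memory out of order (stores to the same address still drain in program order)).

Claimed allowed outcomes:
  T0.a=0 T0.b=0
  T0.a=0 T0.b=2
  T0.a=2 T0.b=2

missing: T0.a=2 T0.b=0

outcome vector order: (T0.a,T0.b)
under PSO → 00; 02; 20; 22
PSO∖claimed = {20}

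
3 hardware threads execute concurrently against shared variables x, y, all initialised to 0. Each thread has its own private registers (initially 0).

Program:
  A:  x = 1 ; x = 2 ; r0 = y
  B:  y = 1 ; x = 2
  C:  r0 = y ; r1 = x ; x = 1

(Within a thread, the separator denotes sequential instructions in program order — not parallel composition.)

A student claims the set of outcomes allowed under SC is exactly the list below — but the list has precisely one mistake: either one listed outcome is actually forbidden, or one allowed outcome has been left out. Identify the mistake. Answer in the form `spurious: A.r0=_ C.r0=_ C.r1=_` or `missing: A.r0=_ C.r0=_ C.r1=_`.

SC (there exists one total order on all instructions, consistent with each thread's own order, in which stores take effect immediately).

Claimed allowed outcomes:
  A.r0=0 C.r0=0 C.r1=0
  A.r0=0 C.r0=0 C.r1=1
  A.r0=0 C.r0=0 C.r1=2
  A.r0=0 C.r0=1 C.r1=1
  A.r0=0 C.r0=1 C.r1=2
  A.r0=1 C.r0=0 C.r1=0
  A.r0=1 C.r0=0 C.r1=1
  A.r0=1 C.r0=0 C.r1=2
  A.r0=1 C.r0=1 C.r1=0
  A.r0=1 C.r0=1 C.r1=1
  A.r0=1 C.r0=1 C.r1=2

spurious: A.r0=0 C.r0=1 C.r1=1

outcome vector order: (A.r0,C.r0,C.r1)
under SC → <0 0 0>; <0 0 1>; <0 0 2>; <0 1 2>; <1 0 0>; <1 0 1>; <1 0 2>; <1 1 0>; <1 1 1>; <1 1 2>
claimed∖SC = {<0 1 1>}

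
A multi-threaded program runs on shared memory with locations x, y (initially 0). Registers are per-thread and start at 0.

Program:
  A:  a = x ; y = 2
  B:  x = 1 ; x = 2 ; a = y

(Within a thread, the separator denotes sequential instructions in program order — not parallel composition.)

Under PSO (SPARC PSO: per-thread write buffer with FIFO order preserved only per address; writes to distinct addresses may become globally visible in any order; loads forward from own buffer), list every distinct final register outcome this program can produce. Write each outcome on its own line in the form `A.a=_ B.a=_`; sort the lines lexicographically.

A.a=0 B.a=0
A.a=0 B.a=2
A.a=1 B.a=0
A.a=1 B.a=2
A.a=2 B.a=0
A.a=2 B.a=2

outcome vector order: (A.a,B.a)
|PSO outcomes| = 6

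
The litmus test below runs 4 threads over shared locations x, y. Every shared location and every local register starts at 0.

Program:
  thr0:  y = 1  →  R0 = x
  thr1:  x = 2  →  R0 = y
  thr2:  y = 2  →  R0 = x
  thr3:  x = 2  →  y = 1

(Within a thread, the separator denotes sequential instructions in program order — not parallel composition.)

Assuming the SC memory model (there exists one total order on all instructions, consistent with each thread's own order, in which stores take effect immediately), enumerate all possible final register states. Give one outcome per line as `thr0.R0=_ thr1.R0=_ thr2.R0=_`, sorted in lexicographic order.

thr0.R0=0 thr1.R0=1 thr2.R0=0
thr0.R0=0 thr1.R0=1 thr2.R0=2
thr0.R0=0 thr1.R0=2 thr2.R0=0
thr0.R0=0 thr1.R0=2 thr2.R0=2
thr0.R0=2 thr1.R0=0 thr2.R0=2
thr0.R0=2 thr1.R0=1 thr2.R0=0
thr0.R0=2 thr1.R0=1 thr2.R0=2
thr0.R0=2 thr1.R0=2 thr2.R0=0
thr0.R0=2 thr1.R0=2 thr2.R0=2

outcome vector order: (thr0.R0,thr1.R0,thr2.R0)
|SC outcomes| = 9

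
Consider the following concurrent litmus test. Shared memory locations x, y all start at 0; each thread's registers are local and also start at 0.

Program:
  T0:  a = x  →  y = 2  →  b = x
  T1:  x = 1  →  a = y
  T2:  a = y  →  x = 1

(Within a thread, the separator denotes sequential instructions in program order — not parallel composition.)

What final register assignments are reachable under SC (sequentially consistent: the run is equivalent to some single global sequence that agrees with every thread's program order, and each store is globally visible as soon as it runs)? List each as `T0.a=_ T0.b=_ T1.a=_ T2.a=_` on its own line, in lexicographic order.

outcome vector order: (T0.a,T0.b,T1.a,T2.a)
|SC outcomes| = 10

T0.a=0 T0.b=0 T1.a=2 T2.a=0
T0.a=0 T0.b=0 T1.a=2 T2.a=2
T0.a=0 T0.b=1 T1.a=0 T2.a=0
T0.a=0 T0.b=1 T1.a=0 T2.a=2
T0.a=0 T0.b=1 T1.a=2 T2.a=0
T0.a=0 T0.b=1 T1.a=2 T2.a=2
T0.a=1 T0.b=1 T1.a=0 T2.a=0
T0.a=1 T0.b=1 T1.a=0 T2.a=2
T0.a=1 T0.b=1 T1.a=2 T2.a=0
T0.a=1 T0.b=1 T1.a=2 T2.a=2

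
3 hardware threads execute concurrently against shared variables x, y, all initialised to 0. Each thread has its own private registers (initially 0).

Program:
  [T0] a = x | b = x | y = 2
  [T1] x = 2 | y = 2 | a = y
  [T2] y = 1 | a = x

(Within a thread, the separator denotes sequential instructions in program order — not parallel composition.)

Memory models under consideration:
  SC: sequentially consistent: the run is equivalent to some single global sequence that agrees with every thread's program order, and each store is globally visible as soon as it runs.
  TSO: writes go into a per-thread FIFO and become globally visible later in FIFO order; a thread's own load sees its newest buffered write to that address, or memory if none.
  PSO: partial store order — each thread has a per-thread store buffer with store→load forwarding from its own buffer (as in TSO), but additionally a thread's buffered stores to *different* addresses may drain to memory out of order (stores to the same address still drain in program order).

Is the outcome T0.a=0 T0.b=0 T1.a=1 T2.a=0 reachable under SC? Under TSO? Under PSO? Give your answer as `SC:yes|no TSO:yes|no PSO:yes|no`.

outcome vector order: (T0.a,T0.b,T1.a,T2.a)
under SC → 0/0/1/2, 0/0/2/0, 0/0/2/2, 0/2/1/2, 0/2/2/0, 0/2/2/2, 2/2/1/2, 2/2/2/0, 2/2/2/2
under TSO → 0/0/1/0, 0/0/1/2, 0/0/2/0, 0/0/2/2, 0/2/1/0, 0/2/1/2, 0/2/2/0, 0/2/2/2, 2/2/1/0, 2/2/1/2, 2/2/2/0, 2/2/2/2
under PSO → 0/0/1/0, 0/0/1/2, 0/0/2/0, 0/0/2/2, 0/2/1/0, 0/2/1/2, 0/2/2/0, 0/2/2/2, 2/2/1/0, 2/2/1/2, 2/2/2/0, 2/2/2/2
target 0/0/1/0 ∈ {TSO,PSO}

SC:no TSO:yes PSO:yes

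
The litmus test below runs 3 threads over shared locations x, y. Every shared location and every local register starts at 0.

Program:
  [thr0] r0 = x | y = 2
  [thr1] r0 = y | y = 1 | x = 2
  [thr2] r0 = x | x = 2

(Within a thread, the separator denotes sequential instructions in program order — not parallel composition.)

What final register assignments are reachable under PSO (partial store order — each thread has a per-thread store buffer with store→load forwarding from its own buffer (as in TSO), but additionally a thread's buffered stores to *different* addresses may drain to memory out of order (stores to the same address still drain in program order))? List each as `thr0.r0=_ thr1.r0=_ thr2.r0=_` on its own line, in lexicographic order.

thr0.r0=0 thr1.r0=0 thr2.r0=0
thr0.r0=0 thr1.r0=0 thr2.r0=2
thr0.r0=0 thr1.r0=2 thr2.r0=0
thr0.r0=0 thr1.r0=2 thr2.r0=2
thr0.r0=2 thr1.r0=0 thr2.r0=0
thr0.r0=2 thr1.r0=0 thr2.r0=2
thr0.r0=2 thr1.r0=2 thr2.r0=0

outcome vector order: (thr0.r0,thr1.r0,thr2.r0)
|PSO outcomes| = 7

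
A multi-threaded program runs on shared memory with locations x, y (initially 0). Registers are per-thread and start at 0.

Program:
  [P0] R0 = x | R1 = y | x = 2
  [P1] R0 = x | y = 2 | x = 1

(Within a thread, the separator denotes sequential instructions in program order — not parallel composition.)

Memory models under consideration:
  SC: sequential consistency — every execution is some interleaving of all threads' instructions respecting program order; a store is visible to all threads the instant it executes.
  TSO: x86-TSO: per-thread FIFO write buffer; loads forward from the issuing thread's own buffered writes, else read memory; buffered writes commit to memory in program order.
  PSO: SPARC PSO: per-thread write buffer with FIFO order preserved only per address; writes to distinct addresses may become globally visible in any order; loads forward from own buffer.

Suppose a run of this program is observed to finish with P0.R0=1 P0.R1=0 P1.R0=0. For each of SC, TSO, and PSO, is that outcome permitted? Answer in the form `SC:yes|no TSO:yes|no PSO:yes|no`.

outcome vector order: (P0.R0,P0.R1,P1.R0)
under SC → (0,0,0); (0,0,2); (0,2,0); (1,2,0)
under TSO → (0,0,0); (0,0,2); (0,2,0); (1,2,0)
under PSO → (0,0,0); (0,0,2); (0,2,0); (1,0,0); (1,2,0)
target (1,0,0) ∈ {PSO}

SC:no TSO:no PSO:yes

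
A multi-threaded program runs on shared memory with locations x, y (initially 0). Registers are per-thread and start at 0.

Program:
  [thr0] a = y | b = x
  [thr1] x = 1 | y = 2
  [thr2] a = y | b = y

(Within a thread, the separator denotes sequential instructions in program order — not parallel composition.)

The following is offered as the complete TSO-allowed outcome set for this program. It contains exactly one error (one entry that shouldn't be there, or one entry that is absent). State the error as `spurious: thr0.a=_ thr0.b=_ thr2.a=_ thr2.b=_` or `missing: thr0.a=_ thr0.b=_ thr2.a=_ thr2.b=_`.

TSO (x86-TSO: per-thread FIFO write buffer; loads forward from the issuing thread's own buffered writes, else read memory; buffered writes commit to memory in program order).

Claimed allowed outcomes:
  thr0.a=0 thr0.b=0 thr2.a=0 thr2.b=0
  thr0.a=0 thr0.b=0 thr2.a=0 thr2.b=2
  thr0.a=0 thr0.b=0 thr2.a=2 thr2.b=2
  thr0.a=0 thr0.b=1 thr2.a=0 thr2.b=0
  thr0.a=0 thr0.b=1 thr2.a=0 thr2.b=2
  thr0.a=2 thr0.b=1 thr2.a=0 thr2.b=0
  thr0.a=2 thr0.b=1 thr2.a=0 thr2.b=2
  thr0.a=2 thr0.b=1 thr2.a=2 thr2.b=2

missing: thr0.a=0 thr0.b=1 thr2.a=2 thr2.b=2

outcome vector order: (thr0.a,thr0.b,thr2.a,thr2.b)
TSO: 9 outcomes — {0000; 0002; 0022; 0100; 0102; 0122; 2100; 2102; 2122}
TSO∖claimed = {0122}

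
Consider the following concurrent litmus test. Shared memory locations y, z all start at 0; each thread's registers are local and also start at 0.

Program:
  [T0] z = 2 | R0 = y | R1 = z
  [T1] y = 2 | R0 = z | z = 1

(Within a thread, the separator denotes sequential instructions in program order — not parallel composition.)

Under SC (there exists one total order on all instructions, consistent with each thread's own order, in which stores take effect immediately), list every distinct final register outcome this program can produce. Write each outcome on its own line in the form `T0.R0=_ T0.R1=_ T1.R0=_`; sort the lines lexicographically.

T0.R0=0 T0.R1=1 T1.R0=2
T0.R0=0 T0.R1=2 T1.R0=2
T0.R0=2 T0.R1=1 T1.R0=0
T0.R0=2 T0.R1=1 T1.R0=2
T0.R0=2 T0.R1=2 T1.R0=0
T0.R0=2 T0.R1=2 T1.R0=2

outcome vector order: (T0.R0,T0.R1,T1.R0)
|SC outcomes| = 6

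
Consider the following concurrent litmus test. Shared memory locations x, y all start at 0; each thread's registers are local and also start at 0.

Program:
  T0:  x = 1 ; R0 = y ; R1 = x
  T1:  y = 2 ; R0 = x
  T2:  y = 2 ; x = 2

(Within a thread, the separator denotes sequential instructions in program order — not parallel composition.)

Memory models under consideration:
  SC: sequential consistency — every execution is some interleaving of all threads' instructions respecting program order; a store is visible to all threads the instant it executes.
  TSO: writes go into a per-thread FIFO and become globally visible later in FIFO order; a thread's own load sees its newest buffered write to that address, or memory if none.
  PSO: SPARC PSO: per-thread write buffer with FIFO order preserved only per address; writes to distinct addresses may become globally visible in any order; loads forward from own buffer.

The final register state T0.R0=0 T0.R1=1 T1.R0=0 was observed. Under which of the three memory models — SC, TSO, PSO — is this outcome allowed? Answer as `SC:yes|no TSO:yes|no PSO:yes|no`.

SC:no TSO:yes PSO:yes

outcome vector order: (T0.R0,T0.R1,T1.R0)
SC (10): 011, 012, 021, 022, 210, 211, 212, 220, 221, 222
TSO (12): 010, 011, 012, 020, 021, 022, 210, 211, 212, 220, 221, 222
PSO (12): 010, 011, 012, 020, 021, 022, 210, 211, 212, 220, 221, 222
target 010 ∈ {TSO,PSO}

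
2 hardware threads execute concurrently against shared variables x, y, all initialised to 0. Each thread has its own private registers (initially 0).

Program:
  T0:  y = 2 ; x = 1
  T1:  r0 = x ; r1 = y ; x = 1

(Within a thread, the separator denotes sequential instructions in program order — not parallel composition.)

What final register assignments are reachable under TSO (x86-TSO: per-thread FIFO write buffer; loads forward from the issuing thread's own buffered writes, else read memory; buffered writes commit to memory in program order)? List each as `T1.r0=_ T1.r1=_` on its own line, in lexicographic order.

T1.r0=0 T1.r1=0
T1.r0=0 T1.r1=2
T1.r0=1 T1.r1=2

outcome vector order: (T1.r0,T1.r1)
|TSO outcomes| = 3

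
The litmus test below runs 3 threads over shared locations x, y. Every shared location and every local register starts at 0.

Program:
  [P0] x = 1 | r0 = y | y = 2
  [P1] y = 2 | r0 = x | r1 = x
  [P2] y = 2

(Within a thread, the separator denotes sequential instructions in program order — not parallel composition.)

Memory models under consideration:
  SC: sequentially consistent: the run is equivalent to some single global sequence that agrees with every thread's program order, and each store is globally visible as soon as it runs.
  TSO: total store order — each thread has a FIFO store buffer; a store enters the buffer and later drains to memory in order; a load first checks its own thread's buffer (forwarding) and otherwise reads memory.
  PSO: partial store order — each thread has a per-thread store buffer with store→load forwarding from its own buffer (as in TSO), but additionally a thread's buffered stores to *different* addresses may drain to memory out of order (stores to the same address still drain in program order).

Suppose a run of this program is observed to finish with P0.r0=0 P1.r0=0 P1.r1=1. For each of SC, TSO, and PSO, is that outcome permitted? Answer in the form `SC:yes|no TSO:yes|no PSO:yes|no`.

outcome vector order: (P0.r0,P1.r0,P1.r1)
under SC → 011, 200, 201, 211
under TSO → 000, 001, 011, 200, 201, 211
under PSO → 000, 001, 011, 200, 201, 211
target 001 ∈ {TSO,PSO}

SC:no TSO:yes PSO:yes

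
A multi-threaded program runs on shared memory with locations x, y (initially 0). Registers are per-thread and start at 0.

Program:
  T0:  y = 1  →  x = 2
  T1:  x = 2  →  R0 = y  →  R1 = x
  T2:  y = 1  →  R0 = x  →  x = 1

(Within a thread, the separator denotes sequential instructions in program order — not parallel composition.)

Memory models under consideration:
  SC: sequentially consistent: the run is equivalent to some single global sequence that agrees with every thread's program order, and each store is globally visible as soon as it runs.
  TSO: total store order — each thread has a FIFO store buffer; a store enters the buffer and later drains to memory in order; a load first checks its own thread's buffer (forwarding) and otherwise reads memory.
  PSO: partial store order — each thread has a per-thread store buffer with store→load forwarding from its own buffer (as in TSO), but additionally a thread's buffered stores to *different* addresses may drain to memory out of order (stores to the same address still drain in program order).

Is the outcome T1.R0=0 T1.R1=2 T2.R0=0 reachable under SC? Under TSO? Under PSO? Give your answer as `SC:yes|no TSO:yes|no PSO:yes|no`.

SC:no TSO:yes PSO:yes

outcome vector order: (T1.R0,T1.R1,T2.R0)
under SC → (0,1,2), (0,2,2), (1,1,0), (1,1,2), (1,2,0), (1,2,2)
under TSO → (0,1,0), (0,1,2), (0,2,0), (0,2,2), (1,1,0), (1,1,2), (1,2,0), (1,2,2)
under PSO → (0,1,0), (0,1,2), (0,2,0), (0,2,2), (1,1,0), (1,1,2), (1,2,0), (1,2,2)
target (0,2,0) ∈ {TSO,PSO}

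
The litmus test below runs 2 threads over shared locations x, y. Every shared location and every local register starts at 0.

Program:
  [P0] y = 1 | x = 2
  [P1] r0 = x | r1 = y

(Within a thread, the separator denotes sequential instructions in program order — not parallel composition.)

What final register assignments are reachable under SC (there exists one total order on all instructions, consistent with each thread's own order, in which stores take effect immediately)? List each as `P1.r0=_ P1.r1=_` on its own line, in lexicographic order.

outcome vector order: (P1.r0,P1.r1)
|SC outcomes| = 3

P1.r0=0 P1.r1=0
P1.r0=0 P1.r1=1
P1.r0=2 P1.r1=1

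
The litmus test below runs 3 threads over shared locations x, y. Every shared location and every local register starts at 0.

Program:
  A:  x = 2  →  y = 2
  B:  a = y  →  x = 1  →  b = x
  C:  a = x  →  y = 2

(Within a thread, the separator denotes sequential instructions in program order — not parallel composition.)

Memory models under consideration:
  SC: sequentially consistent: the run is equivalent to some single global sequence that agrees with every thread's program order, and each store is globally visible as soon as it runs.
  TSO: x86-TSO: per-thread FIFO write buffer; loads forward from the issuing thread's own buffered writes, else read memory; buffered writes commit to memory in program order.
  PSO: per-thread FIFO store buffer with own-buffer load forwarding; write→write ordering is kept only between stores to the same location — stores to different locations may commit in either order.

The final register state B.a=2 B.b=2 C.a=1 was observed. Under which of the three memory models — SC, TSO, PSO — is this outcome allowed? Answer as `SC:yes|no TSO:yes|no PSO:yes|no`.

SC:no TSO:no PSO:yes

outcome vector order: (B.a,B.b,C.a)
[SC] allowed = {(0,1,0); (0,1,1); (0,1,2); (0,2,0); (0,2,1); (0,2,2); (2,1,0); (2,1,1); (2,1,2); (2,2,0)}
[TSO] allowed = {(0,1,0); (0,1,1); (0,1,2); (0,2,0); (0,2,1); (0,2,2); (2,1,0); (2,1,1); (2,1,2); (2,2,0)}
[PSO] allowed = {(0,1,0); (0,1,1); (0,1,2); (0,2,0); (0,2,1); (0,2,2); (2,1,0); (2,1,1); (2,1,2); (2,2,0); (2,2,1); (2,2,2)}
target (2,2,1) ∈ {PSO}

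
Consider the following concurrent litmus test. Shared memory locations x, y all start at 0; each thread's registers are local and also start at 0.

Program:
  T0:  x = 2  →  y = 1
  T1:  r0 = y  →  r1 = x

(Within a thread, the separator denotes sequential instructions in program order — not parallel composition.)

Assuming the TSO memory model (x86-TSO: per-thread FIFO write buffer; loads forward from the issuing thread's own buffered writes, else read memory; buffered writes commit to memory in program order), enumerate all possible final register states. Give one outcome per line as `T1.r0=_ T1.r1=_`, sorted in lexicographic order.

outcome vector order: (T1.r0,T1.r1)
|TSO outcomes| = 3

T1.r0=0 T1.r1=0
T1.r0=0 T1.r1=2
T1.r0=1 T1.r1=2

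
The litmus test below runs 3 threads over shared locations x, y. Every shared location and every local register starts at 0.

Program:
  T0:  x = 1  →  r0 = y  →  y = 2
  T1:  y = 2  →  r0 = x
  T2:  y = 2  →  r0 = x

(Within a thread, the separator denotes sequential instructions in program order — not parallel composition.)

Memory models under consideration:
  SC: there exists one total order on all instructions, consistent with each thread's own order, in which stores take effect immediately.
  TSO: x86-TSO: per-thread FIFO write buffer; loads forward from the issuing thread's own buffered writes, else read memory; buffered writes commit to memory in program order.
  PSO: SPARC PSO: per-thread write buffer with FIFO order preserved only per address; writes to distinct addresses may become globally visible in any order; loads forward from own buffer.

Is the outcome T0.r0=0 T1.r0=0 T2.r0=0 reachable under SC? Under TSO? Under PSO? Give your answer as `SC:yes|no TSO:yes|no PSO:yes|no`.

outcome vector order: (T0.r0,T1.r0,T2.r0)
under SC → (0,1,1) (2,0,0) (2,0,1) (2,1,0) (2,1,1)
under TSO → (0,0,0) (0,0,1) (0,1,0) (0,1,1) (2,0,0) (2,0,1) (2,1,0) (2,1,1)
under PSO → (0,0,0) (0,0,1) (0,1,0) (0,1,1) (2,0,0) (2,0,1) (2,1,0) (2,1,1)
target (0,0,0) ∈ {TSO,PSO}

SC:no TSO:yes PSO:yes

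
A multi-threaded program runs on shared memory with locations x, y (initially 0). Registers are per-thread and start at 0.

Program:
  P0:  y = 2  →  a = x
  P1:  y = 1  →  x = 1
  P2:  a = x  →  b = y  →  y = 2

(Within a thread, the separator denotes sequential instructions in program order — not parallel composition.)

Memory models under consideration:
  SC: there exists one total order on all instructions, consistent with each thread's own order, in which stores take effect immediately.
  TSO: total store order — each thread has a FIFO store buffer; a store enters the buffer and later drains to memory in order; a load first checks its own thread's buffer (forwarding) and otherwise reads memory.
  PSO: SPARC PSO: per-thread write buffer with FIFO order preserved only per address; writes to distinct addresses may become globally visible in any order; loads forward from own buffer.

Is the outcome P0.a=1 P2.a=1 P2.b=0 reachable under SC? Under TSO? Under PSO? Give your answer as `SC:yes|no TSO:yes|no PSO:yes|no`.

SC:no TSO:no PSO:yes

outcome vector order: (P0.a,P2.a,P2.b)
[SC] allowed = {<0 0 0> <0 0 1> <0 0 2> <0 1 1> <0 1 2> <1 0 0> <1 0 1> <1 0 2> <1 1 1> <1 1 2>}
[TSO] allowed = {<0 0 0> <0 0 1> <0 0 2> <0 1 1> <0 1 2> <1 0 0> <1 0 1> <1 0 2> <1 1 1> <1 1 2>}
[PSO] allowed = {<0 0 0> <0 0 1> <0 0 2> <0 1 0> <0 1 1> <0 1 2> <1 0 0> <1 0 1> <1 0 2> <1 1 0> <1 1 1> <1 1 2>}
target <1 1 0> ∈ {PSO}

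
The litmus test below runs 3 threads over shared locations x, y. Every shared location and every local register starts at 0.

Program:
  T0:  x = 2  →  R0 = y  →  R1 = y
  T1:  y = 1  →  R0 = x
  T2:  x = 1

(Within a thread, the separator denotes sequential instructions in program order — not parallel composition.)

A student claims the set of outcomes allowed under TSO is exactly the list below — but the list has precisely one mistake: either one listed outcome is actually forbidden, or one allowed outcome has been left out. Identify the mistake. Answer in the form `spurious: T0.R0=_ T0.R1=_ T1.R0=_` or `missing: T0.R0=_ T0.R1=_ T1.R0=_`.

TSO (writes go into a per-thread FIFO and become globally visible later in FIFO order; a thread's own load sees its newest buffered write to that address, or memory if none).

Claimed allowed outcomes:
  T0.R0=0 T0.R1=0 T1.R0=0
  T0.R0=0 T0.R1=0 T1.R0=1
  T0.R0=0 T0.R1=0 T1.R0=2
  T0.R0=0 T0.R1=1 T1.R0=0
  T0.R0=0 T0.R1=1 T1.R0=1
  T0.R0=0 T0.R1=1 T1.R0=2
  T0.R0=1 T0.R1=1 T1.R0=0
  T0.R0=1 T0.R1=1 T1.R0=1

missing: T0.R0=1 T0.R1=1 T1.R0=2

outcome vector order: (T0.R0,T0.R1,T1.R0)
[TSO] allowed = {0/0/0, 0/0/1, 0/0/2, 0/1/0, 0/1/1, 0/1/2, 1/1/0, 1/1/1, 1/1/2}
TSO∖claimed = {1/1/2}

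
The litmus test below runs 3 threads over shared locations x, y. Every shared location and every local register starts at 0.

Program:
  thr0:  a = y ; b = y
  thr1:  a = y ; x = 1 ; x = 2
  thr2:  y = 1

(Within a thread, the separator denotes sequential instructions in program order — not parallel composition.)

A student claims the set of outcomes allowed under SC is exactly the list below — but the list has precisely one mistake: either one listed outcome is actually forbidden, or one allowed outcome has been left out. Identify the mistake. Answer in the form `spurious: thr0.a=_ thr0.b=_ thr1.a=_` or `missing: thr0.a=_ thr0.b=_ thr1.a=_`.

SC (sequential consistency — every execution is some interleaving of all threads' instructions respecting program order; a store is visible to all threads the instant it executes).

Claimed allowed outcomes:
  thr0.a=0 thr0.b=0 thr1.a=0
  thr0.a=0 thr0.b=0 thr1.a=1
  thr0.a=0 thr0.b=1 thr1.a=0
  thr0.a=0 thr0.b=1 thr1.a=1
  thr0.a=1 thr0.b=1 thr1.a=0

missing: thr0.a=1 thr0.b=1 thr1.a=1

outcome vector order: (thr0.a,thr0.b,thr1.a)
under SC → 0/0/0, 0/0/1, 0/1/0, 0/1/1, 1/1/0, 1/1/1
SC∖claimed = {1/1/1}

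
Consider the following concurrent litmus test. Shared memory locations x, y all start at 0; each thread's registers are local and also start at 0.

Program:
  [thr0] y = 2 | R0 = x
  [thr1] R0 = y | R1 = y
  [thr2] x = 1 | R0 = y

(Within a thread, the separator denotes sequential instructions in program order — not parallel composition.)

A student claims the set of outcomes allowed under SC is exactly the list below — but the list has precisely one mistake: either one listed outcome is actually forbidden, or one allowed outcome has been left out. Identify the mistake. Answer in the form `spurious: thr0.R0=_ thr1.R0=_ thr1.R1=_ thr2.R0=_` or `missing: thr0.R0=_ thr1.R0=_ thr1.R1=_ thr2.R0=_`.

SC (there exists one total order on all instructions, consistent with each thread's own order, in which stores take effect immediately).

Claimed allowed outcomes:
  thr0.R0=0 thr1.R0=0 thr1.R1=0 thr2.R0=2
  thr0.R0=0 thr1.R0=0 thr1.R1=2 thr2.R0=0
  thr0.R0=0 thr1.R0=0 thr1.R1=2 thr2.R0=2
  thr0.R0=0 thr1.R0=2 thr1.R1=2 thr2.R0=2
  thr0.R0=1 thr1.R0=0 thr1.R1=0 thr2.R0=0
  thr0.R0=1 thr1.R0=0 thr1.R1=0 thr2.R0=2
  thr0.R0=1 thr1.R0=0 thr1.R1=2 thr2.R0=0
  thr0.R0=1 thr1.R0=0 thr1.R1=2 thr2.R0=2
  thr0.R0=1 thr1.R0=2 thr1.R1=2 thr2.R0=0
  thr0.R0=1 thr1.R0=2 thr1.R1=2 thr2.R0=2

spurious: thr0.R0=0 thr1.R0=0 thr1.R1=2 thr2.R0=0

outcome vector order: (thr0.R0,thr1.R0,thr1.R1,thr2.R0)
SC (9): 0/0/0/2, 0/0/2/2, 0/2/2/2, 1/0/0/0, 1/0/0/2, 1/0/2/0, 1/0/2/2, 1/2/2/0, 1/2/2/2
claimed∖SC = {0/0/2/0}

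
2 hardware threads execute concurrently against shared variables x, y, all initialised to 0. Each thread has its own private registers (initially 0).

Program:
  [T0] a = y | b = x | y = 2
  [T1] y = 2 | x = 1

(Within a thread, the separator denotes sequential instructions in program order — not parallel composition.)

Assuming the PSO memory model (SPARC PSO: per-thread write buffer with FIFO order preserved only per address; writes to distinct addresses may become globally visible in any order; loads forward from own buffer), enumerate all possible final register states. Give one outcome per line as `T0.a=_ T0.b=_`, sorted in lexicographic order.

outcome vector order: (T0.a,T0.b)
|PSO outcomes| = 4

T0.a=0 T0.b=0
T0.a=0 T0.b=1
T0.a=2 T0.b=0
T0.a=2 T0.b=1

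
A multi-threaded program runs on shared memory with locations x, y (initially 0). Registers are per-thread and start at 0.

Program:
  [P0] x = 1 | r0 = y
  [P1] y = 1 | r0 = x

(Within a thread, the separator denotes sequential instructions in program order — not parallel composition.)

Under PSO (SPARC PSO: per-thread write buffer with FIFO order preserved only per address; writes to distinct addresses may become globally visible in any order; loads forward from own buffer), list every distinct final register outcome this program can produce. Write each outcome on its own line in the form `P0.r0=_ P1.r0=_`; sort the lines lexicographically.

P0.r0=0 P1.r0=0
P0.r0=0 P1.r0=1
P0.r0=1 P1.r0=0
P0.r0=1 P1.r0=1

outcome vector order: (P0.r0,P1.r0)
|PSO outcomes| = 4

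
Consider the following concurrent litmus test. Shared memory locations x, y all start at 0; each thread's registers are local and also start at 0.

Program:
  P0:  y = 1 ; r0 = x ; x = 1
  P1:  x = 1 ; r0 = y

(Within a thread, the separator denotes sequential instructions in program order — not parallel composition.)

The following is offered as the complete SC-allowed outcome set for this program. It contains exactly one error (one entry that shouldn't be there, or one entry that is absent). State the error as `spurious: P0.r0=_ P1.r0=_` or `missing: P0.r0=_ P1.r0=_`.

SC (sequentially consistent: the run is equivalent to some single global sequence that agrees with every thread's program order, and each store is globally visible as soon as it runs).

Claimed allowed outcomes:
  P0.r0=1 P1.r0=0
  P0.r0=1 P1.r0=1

outcome vector order: (P0.r0,P1.r0)
[SC] allowed = {0/1, 1/0, 1/1}
SC∖claimed = {0/1}

missing: P0.r0=0 P1.r0=1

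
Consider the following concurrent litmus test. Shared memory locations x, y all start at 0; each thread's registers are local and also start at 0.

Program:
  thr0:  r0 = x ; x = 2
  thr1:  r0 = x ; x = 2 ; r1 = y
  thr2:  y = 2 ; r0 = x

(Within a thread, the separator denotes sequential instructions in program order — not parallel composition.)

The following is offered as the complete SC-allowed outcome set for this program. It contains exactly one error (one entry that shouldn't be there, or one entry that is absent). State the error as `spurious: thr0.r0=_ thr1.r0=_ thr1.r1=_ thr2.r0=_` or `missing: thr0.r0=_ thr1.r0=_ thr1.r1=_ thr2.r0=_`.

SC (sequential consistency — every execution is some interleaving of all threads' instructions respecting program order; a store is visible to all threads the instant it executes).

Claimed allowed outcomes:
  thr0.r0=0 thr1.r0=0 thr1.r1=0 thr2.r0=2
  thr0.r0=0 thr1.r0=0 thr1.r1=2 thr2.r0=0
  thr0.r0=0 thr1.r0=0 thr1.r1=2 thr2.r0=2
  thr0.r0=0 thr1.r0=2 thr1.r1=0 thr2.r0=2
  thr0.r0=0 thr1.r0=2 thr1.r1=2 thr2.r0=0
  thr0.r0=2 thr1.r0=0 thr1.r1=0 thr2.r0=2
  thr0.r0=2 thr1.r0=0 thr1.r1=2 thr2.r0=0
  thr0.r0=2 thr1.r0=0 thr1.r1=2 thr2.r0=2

missing: thr0.r0=0 thr1.r0=2 thr1.r1=2 thr2.r0=2

outcome vector order: (thr0.r0,thr1.r0,thr1.r1,thr2.r0)
SC (9): 0/0/0/2 0/0/2/0 0/0/2/2 0/2/0/2 0/2/2/0 0/2/2/2 2/0/0/2 2/0/2/0 2/0/2/2
SC∖claimed = {0/2/2/2}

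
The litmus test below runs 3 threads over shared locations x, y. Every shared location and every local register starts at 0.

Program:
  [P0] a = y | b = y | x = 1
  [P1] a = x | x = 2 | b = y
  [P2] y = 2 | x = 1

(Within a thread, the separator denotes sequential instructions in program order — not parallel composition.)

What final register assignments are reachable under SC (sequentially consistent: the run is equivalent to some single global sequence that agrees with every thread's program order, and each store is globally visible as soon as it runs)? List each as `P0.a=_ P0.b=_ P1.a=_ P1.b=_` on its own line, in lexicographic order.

P0.a=0 P0.b=0 P1.a=0 P1.b=0
P0.a=0 P0.b=0 P1.a=0 P1.b=2
P0.a=0 P0.b=0 P1.a=1 P1.b=0
P0.a=0 P0.b=0 P1.a=1 P1.b=2
P0.a=0 P0.b=2 P1.a=0 P1.b=0
P0.a=0 P0.b=2 P1.a=0 P1.b=2
P0.a=0 P0.b=2 P1.a=1 P1.b=2
P0.a=2 P0.b=2 P1.a=0 P1.b=0
P0.a=2 P0.b=2 P1.a=0 P1.b=2
P0.a=2 P0.b=2 P1.a=1 P1.b=2

outcome vector order: (P0.a,P0.b,P1.a,P1.b)
|SC outcomes| = 10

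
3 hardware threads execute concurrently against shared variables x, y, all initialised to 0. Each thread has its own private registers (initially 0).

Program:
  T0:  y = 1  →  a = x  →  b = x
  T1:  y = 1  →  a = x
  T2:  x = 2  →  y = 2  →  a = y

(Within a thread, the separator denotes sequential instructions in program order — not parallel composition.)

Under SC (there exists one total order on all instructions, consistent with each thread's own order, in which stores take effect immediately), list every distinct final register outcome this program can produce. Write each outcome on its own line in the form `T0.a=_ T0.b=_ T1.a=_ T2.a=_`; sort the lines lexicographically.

outcome vector order: (T0.a,T0.b,T1.a,T2.a)
|SC outcomes| = 10

T0.a=0 T0.b=0 T1.a=0 T2.a=2
T0.a=0 T0.b=0 T1.a=2 T2.a=1
T0.a=0 T0.b=0 T1.a=2 T2.a=2
T0.a=0 T0.b=2 T1.a=0 T2.a=2
T0.a=0 T0.b=2 T1.a=2 T2.a=1
T0.a=0 T0.b=2 T1.a=2 T2.a=2
T0.a=2 T0.b=2 T1.a=0 T2.a=1
T0.a=2 T0.b=2 T1.a=0 T2.a=2
T0.a=2 T0.b=2 T1.a=2 T2.a=1
T0.a=2 T0.b=2 T1.a=2 T2.a=2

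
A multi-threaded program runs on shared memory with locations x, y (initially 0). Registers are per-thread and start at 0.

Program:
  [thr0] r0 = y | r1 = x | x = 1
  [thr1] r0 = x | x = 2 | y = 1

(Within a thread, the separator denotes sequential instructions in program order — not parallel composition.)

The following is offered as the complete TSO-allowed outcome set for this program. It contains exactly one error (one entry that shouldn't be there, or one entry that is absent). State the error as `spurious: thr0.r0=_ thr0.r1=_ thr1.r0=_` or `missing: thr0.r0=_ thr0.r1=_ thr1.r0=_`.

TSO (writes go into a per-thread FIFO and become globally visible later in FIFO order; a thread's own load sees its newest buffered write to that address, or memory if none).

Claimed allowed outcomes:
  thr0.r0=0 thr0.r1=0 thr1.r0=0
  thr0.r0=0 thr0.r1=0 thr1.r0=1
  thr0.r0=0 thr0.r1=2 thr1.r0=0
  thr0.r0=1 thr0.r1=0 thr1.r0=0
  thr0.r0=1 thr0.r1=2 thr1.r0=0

spurious: thr0.r0=1 thr0.r1=0 thr1.r0=0

outcome vector order: (thr0.r0,thr0.r1,thr1.r0)
TSO (4): (0,0,0), (0,0,1), (0,2,0), (1,2,0)
claimed∖TSO = {(1,0,0)}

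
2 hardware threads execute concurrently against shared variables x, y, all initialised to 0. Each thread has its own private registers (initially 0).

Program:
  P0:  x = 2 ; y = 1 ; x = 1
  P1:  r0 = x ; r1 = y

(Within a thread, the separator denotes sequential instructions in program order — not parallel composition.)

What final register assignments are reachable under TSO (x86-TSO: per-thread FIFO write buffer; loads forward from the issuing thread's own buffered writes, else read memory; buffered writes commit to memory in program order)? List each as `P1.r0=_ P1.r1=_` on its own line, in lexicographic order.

P1.r0=0 P1.r1=0
P1.r0=0 P1.r1=1
P1.r0=1 P1.r1=1
P1.r0=2 P1.r1=0
P1.r0=2 P1.r1=1

outcome vector order: (P1.r0,P1.r1)
|TSO outcomes| = 5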